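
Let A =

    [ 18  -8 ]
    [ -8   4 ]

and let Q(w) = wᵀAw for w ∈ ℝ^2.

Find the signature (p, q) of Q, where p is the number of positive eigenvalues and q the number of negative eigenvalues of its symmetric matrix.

An LDLᵀ factorisation of A has diagonal entries 18, 4/9.
That gives 2 positive pivots.

(2, 0)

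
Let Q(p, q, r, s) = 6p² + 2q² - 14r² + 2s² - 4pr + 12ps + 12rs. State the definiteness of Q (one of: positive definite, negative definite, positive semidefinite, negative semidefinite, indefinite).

indefinite

The associated matrix is A = [[6, 0, -2, 6], [0, 2, 0, 0], [-2, 0, -14, 6], [6, 0, 6, 2]].
An LDLᵀ factorisation of A has diagonal entries 6, 2, -44/3, 4/11.
So there are 3 positive, 1 negative pivots.
Hence Q is indefinite.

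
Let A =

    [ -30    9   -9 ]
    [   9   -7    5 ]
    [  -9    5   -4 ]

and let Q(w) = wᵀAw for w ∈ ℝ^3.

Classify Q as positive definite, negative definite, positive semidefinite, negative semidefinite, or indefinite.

An LDLᵀ factorisation of A has diagonal entries -30, -43/10, -3/43.
Counting signs: 3 negative.
Hence Q is negative definite.

negative definite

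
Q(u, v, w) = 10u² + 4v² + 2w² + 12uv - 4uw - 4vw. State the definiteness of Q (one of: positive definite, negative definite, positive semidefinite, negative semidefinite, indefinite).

The symmetric matrix is A = [[10, 6, -2], [6, 4, -2], [-2, -2, 2]].
Row-reducing A symmetrically gives the diagonal entries 10, 2/5, 0.
That gives 2 positive, 1 zero pivots.
Hence Q is positive semidefinite.

positive semidefinite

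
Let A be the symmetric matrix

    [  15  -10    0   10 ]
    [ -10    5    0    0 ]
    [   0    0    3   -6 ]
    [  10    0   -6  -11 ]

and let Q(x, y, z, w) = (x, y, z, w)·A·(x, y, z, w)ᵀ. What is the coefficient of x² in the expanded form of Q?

15

The coefficient of x² is the diagonal entry A[1,1] = 15.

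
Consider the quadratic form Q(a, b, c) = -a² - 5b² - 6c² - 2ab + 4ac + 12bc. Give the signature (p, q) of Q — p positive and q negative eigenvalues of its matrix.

The symmetric matrix is A = [[-1, -1, 2], [-1, -5, 6], [2, 6, -6]].
Symmetric row and column elimination reduces A to a congruent diagonal form with pivots -1, -4, 2.
Counting signs: 1 positive, 2 negative.

(1, 2)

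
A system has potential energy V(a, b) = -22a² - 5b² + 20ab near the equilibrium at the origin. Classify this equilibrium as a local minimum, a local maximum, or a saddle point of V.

local maximum

The Hessian at the origin is H = [[-44, 20], [20, -10]].
det H = -44·-10 − (20)² = 40 > 0 and H[1,1] = -44 < 0, so H is negative definite.
Therefore the origin is a local maximum.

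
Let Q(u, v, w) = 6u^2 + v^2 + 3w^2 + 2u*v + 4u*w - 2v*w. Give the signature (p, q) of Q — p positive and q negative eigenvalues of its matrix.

(3, 0)

The associated matrix is A = [[6, 1, 2], [1, 1, -1], [2, -1, 3]].
Symmetric row and column elimination reduces A to a congruent diagonal form with pivots 6, 5/6, 1/5.
That gives 3 positive pivots.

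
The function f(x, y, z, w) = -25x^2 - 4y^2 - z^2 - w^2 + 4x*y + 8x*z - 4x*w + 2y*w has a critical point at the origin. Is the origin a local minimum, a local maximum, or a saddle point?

local maximum

The Hessian at the origin is H = [[-50, 4, 8, -4], [4, -8, 0, 2], [8, 0, -2, 0], [-4, 2, 0, -2]].
Row-reducing H symmetrically gives the diagonal entries -50, -192/25, -2/3, -15/16.
That gives 4 negative pivots.
H is negative definite, so the origin is a strict local maximum.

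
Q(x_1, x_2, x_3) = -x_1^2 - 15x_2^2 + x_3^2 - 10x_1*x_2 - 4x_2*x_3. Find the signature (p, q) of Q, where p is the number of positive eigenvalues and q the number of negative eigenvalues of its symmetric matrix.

(2, 1)

The symmetric matrix is A = [[-1, -5, 0], [-5, -15, -2], [0, -2, 1]].
Row-reducing A symmetrically gives the diagonal entries -1, 10, 3/5.
That gives 2 positive, 1 negative pivots.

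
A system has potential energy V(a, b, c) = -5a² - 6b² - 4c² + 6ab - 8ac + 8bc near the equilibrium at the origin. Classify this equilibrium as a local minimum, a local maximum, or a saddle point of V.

local maximum

The Hessian at the origin is H = [[-10, 6, -8], [6, -12, 8], [-8, 8, -8]].
Applying the same elementary operations to the rows and columns of H produces a congruent diagonal matrix with entries -10, -42/5, -8/21.
Counting signs: 3 negative.
H is negative definite, so the origin is a strict local maximum.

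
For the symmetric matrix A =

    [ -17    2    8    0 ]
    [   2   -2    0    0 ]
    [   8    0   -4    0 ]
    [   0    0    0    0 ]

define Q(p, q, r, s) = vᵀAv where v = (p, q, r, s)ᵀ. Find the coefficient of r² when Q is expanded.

The coefficient of r² is the diagonal entry A[3,3] = -4.

-4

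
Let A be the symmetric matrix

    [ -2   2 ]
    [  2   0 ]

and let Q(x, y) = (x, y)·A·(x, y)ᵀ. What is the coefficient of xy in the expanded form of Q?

4

The coefficient of xy is A[1,2] + A[2,1] = 2·2 = 4.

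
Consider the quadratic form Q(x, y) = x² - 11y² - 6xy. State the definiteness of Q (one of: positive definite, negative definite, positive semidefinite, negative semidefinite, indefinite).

The symmetric matrix is A = [[1, -3], [-3, -11]].
Row-reducing A symmetrically gives the diagonal entries 1, -20.
So there are 1 positive, 1 negative pivots.
Hence Q is indefinite.

indefinite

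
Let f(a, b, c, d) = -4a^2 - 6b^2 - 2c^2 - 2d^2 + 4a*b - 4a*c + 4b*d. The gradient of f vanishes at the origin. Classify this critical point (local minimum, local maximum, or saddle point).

The Hessian at the origin is H = [[-8, 4, -4, 0], [4, -12, 0, 4], [-4, 0, -4, 0], [0, 4, 0, -4]].
Symmetric row and column elimination reduces H to a congruent diagonal form with pivots -8, -10, -8/5, -2.
That gives 4 negative pivots.
H is negative definite, so the origin is a strict local maximum.

local maximum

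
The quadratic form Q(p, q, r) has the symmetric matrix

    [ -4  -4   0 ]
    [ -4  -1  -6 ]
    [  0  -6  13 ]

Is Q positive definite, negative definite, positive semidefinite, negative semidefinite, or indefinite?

indefinite

Applying the same elementary operations to the rows and columns of A produces a congruent diagonal matrix with entries -4, 3, 1.
That gives 2 positive, 1 negative pivots.
Hence Q is indefinite.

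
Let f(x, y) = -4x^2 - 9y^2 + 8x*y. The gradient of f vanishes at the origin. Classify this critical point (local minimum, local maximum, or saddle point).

local maximum

The Hessian at the origin is H = [[-8, 8], [8, -18]].
det H = -8·-18 − (8)² = 80 > 0 and H[1,1] = -8 < 0, so H is negative definite.
Therefore the origin is a local maximum.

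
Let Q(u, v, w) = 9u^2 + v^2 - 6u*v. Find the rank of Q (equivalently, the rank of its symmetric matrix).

The associated matrix is A = [[9, -3, 0], [-3, 1, 0], [0, 0, 0]].
Congruent diagonalization of A (simultaneous row and column reduction) yields pivots 9, 0, 0.
That gives 1 positive, 2 zero pivots.
The rank is the number of nonzero pivots: 1.

1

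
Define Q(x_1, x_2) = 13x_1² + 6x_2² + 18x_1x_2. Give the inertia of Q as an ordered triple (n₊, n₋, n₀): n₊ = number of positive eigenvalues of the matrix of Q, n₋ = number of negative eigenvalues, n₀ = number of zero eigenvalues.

Write A = [[13, 9], [9, 6]].
Symmetric row and column elimination reduces A to a congruent diagonal form with pivots 13, -3/13.
So there are 1 positive, 1 negative pivots.

(1, 1, 0)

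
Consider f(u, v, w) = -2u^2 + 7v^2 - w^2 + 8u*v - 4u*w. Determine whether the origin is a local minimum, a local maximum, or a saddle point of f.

saddle point

The Hessian at the origin is H = [[-4, 8, -4], [8, 14, 0], [-4, 0, -2]].
Applying the same elementary operations to the rows and columns of H produces a congruent diagonal matrix with entries -4, 30, -2/15.
Counting signs: 1 positive, 2 negative.
H is indefinite, so the origin is a saddle point.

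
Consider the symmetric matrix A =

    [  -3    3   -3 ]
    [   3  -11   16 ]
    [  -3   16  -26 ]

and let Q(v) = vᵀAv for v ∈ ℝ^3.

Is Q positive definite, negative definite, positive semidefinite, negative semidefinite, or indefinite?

negative definite

Leading principal minors: Δ_1 = -3, Δ_2 = 24, Δ_3 = -45.
The signs alternate starting with Δ_1 < 0, so by Sylvester's criterion Q is negative definite.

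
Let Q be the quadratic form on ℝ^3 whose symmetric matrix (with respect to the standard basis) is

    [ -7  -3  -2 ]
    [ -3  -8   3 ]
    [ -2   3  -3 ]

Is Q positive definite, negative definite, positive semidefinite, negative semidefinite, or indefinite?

Congruent diagonalization of A (simultaneous row and column reduction) yields pivots -7, -47/7, -10/47.
That gives 3 negative pivots.
Hence Q is negative definite.

negative definite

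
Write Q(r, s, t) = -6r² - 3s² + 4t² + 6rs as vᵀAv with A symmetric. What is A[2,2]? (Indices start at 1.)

-3

The coefficient of s² in Q is -3, and that is exactly A[2,2].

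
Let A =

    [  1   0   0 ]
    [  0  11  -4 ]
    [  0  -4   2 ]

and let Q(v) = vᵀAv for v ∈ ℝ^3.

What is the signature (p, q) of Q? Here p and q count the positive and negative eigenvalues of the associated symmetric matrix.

(3, 0)

Applying the same elementary operations to the rows and columns of A produces a congruent diagonal matrix with entries 1, 11, 6/11.
So there are 3 positive pivots.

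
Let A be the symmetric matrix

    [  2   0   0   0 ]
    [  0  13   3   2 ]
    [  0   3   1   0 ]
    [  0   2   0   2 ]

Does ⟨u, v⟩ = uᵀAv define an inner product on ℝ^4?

Symmetric row and column elimination reduces A to a congruent diagonal form with pivots 2, 13, 4/13, 1.
That gives 4 positive pivots.
Hence Q is positive definite.
⟨·,·⟩ is an inner product exactly when A is positive definite.

yes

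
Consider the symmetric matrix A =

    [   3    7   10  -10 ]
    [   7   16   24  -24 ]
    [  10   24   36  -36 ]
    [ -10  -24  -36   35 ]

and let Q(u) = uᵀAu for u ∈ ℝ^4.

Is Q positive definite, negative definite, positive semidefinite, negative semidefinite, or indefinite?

indefinite

Congruent diagonalization of A (simultaneous row and column reduction) yields pivots 3, -1/3, 4, -1.
Counting signs: 2 positive, 2 negative.
Hence Q is indefinite.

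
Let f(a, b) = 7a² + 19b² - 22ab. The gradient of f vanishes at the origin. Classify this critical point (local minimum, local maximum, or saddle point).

The Hessian at the origin is H = [[14, -22], [-22, 38]].
det H = 14·38 − (-22)² = 48 > 0 and H[1,1] = 14 > 0, so H is positive definite.
Therefore the origin is a local minimum.

local minimum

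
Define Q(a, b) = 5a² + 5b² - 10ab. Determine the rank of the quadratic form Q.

Write A = [[5, -5], [-5, 5]].
Congruent diagonalization of A (simultaneous row and column reduction) yields pivots 5, 0.
Counting signs: 1 positive, 1 zero.
The rank is the number of nonzero pivots: 1.

1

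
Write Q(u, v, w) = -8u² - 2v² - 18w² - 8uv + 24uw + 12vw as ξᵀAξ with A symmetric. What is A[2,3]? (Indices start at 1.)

6

The coefficient of v·w in Q is 12. For a symmetric A this equals A[2,3] + A[3,2] = 2·A[2,3].
So A[2,3] = 12/2 = 6.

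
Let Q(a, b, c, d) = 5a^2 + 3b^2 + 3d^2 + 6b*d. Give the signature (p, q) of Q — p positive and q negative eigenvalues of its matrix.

(2, 0)

The symmetric matrix is A = [[5, 0, 0, 0], [0, 3, 0, 3], [0, 0, 0, 0], [0, 3, 0, 3]].
Symmetric row and column elimination reduces A to a congruent diagonal form with pivots 5, 3, 0, 0.
That gives 2 positive, 2 zero pivots.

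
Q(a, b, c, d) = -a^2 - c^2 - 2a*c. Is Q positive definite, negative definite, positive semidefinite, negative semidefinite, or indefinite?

negative semidefinite

Write A = [[-1, 0, -1, 0], [0, 0, 0, 0], [-1, 0, -1, 0], [0, 0, 0, 0]].
Row-reducing A symmetrically gives the diagonal entries -1, 0, 0, 0.
Counting signs: 1 negative, 3 zero.
Hence Q is negative semidefinite.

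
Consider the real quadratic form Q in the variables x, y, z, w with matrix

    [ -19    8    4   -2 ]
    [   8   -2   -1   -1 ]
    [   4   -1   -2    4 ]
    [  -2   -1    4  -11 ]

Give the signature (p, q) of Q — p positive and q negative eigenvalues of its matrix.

Congruent diagonalization of A (simultaneous row and column reduction) yields pivots -19, 26/19, -3/2, 3/13.
So there are 2 positive, 2 negative pivots.

(2, 2)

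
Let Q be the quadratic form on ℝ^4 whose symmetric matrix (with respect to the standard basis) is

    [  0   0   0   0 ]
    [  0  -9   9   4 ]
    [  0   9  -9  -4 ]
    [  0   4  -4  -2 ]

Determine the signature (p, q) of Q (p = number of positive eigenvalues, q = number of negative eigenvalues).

Symmetric row and column elimination reduces A to a congruent diagonal form with pivots 0, -9, 0, -2/9.
So there are 2 negative, 2 zero pivots.

(0, 2)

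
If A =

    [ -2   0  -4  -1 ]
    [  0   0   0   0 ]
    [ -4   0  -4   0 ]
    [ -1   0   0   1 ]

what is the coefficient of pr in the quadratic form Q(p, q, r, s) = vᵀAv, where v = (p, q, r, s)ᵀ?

-8

The coefficient of pr is A[1,3] + A[3,1] = 2·(-4) = -8.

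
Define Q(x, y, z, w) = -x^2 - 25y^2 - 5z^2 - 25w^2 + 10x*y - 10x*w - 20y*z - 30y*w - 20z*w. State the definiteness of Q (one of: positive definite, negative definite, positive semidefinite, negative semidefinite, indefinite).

The symmetric matrix is A = [[-1, 5, 0, -5], [5, -25, -10, -15], [0, -10, -5, -10], [-5, -15, -10, -25]].
A is congruent to a diagonal matrix with 1 positive, 2 negative and 1 zero entries, so Q is indefinite.

indefinite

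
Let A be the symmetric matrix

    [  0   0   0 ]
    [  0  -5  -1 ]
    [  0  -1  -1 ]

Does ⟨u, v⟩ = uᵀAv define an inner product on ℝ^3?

no

Congruent diagonalization of A (simultaneous row and column reduction) yields pivots 0, -5, -4/5.
That gives 2 negative, 1 zero pivots.
Hence Q is negative semidefinite.
⟨·,·⟩ is an inner product exactly when A is positive definite.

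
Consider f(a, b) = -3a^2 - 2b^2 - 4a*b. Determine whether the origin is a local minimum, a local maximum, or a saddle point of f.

local maximum

The Hessian at the origin is H = [[-6, -4], [-4, -4]].
det H = -6·-4 − (-4)² = 8 > 0 and H[1,1] = -6 < 0, so H is negative definite.
Therefore the origin is a local maximum.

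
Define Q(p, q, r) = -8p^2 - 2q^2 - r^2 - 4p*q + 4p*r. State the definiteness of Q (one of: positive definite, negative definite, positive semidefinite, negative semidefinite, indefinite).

negative definite

The symmetric matrix is A = [[-8, -2, 2], [-2, -2, 0], [2, 0, -1]].
An LDLᵀ factorisation of A has diagonal entries -8, -3/2, -1/3.
Counting signs: 3 negative.
Hence Q is negative definite.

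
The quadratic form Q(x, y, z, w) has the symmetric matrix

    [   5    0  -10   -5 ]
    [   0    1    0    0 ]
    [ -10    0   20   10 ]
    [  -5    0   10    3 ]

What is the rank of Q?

Applying the same elementary operations to the rows and columns of A produces a congruent diagonal matrix with entries 5, 1, 0, -2.
So there are 2 positive, 1 negative, 1 zero pivots.
The rank is the number of nonzero pivots: 3.

3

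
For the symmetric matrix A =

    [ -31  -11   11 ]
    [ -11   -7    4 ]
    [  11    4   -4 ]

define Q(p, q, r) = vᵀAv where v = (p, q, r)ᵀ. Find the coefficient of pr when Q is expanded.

The coefficient of pr is A[1,3] + A[3,1] = 2·11 = 22.

22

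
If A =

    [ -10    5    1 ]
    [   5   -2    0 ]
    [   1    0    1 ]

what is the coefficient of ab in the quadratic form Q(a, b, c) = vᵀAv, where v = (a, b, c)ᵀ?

10

The coefficient of ab is A[1,2] + A[2,1] = 2·5 = 10.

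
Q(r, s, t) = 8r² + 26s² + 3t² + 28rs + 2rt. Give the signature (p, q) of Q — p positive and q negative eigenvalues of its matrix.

(3, 0)

The associated matrix is A = [[8, 14, 1], [14, 26, 0], [1, 0, 3]].
Congruent diagonalization of A (simultaneous row and column reduction) yields pivots 8, 3/2, 5/6.
Counting signs: 3 positive.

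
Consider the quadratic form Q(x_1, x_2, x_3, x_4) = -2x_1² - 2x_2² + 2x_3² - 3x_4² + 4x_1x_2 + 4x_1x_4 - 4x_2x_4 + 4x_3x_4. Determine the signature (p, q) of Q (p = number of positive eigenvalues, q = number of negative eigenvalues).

Write A = [[-2, 2, 0, 2], [2, -2, 0, -2], [0, 0, 2, 2], [2, -2, 2, -3]].
Congruent diagonalization of A (simultaneous row and column reduction) yields pivots -2, 0, 2, -3.
So there are 1 positive, 2 negative, 1 zero pivots.

(1, 2)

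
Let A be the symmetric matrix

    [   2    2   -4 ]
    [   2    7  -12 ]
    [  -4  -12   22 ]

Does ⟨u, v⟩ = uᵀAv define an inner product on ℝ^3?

Leading principal minors: Δ_1 = 2, Δ_2 = 10, Δ_3 = 12.
All leading principal minors are positive, so by Sylvester's criterion Q is positive definite.
⟨·,·⟩ is an inner product exactly when A is positive definite.

yes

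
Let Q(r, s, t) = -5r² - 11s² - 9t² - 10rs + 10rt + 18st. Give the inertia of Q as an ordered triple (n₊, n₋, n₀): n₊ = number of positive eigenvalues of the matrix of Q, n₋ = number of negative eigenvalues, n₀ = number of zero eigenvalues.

The associated matrix is A = [[-5, -5, 5], [-5, -11, 9], [5, 9, -9]].
Row-reducing A symmetrically gives the diagonal entries -5, -6, -4/3.
That gives 3 negative pivots.

(0, 3, 0)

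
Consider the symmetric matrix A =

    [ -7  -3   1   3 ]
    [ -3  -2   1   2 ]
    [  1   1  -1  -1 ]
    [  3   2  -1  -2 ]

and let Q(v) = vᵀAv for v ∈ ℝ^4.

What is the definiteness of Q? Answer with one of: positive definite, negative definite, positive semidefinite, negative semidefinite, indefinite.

negative semidefinite

Applying the same elementary operations to the rows and columns of A produces a congruent diagonal matrix with entries -7, -5/7, -2/5, 0.
Counting signs: 3 negative, 1 zero.
Hence Q is negative semidefinite.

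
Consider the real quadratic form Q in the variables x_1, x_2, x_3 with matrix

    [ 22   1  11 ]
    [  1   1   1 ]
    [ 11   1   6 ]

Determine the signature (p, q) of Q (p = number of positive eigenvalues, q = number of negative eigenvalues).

Symmetric row and column elimination reduces A to a congruent diagonal form with pivots 22, 21/22, 5/21.
That gives 3 positive pivots.

(3, 0)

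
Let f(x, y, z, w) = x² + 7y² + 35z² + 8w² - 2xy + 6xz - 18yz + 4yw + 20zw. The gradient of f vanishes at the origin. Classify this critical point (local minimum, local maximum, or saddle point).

local minimum

The Hessian at the origin is H = [[2, -2, 6, 0], [-2, 14, -18, 4], [6, -18, 70, 20], [0, 4, 20, 16]].
Symmetric row and column elimination reduces H to a congruent diagonal form with pivots 2, 12, 40, 4/15.
So there are 4 positive pivots.
H is positive definite, so the origin is a strict local minimum.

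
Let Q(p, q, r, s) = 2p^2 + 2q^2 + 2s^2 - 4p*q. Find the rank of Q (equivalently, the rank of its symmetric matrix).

The associated matrix is A = [[2, -2, 0, 0], [-2, 2, 0, 0], [0, 0, 0, 0], [0, 0, 0, 2]].
Applying the same elementary operations to the rows and columns of A produces a congruent diagonal matrix with entries 2, 0, 0, 2.
Counting signs: 2 positive, 2 zero.
The rank is the number of nonzero pivots: 2.

2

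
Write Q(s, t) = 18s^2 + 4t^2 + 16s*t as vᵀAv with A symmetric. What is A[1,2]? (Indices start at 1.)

The coefficient of s·t in Q is 16. For a symmetric A this equals A[1,2] + A[2,1] = 2·A[1,2].
So A[1,2] = 16/2 = 8.

8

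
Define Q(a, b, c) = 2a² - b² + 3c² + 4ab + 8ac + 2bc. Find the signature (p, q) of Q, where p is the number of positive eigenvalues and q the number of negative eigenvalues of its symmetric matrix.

(1, 2)

Write A = [[2, 2, 4], [2, -1, 1], [4, 1, 3]].
Applying the same elementary operations to the rows and columns of A produces a congruent diagonal matrix with entries 2, -3, -2.
That gives 1 positive, 2 negative pivots.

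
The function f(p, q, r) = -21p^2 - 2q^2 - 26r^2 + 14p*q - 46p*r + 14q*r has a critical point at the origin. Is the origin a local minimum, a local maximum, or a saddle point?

saddle point

The Hessian at the origin is H = [[-42, 14, -46], [14, -4, 14], [-46, 14, -52]].
Applying the same elementary operations to the rows and columns of H produces a congruent diagonal matrix with entries -42, 2/3, -30/7.
Counting signs: 1 positive, 2 negative.
H is indefinite, so the origin is a saddle point.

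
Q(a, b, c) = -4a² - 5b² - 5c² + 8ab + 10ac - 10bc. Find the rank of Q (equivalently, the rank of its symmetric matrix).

Write A = [[-4, 4, 5], [4, -5, -5], [5, -5, -5]].
Symmetric row and column elimination reduces A to a congruent diagonal form with pivots -4, -1, 5/4.
So there are 1 positive, 2 negative pivots.
The rank is the number of nonzero pivots: 3.

3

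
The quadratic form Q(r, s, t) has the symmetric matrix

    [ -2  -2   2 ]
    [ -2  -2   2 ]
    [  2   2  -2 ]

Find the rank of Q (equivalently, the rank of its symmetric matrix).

1

Congruent diagonalization of A (simultaneous row and column reduction) yields pivots -2, 0, 0.
Counting signs: 1 negative, 2 zero.
The rank is the number of nonzero pivots: 1.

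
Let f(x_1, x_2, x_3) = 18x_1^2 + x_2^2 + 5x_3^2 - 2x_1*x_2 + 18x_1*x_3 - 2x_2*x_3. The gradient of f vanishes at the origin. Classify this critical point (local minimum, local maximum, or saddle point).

local minimum

The Hessian at the origin is H = [[36, -2, 18], [-2, 2, -2], [18, -2, 10]].
Symmetric row and column elimination reduces H to a congruent diagonal form with pivots 36, 17/9, 8/17.
That gives 3 positive pivots.
H is positive definite, so the origin is a strict local minimum.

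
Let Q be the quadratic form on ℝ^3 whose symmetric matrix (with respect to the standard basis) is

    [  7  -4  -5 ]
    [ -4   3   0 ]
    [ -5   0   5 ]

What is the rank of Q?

An LDLᵀ factorisation of A has diagonal entries 7, 5/7, -10.
Counting signs: 2 positive, 1 negative.
The rank is the number of nonzero pivots: 3.

3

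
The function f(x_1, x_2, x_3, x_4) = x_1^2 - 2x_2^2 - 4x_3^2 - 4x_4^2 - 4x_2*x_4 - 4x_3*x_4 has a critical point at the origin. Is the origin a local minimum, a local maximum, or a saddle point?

saddle point

The Hessian at the origin is H = [[2, 0, 0, 0], [0, -4, 0, -4], [0, 0, -8, -4], [0, -4, -4, -8]].
Symmetric row and column elimination reduces H to a congruent diagonal form with pivots 2, -4, -8, -2.
So there are 1 positive, 3 negative pivots.
H is indefinite, so the origin is a saddle point.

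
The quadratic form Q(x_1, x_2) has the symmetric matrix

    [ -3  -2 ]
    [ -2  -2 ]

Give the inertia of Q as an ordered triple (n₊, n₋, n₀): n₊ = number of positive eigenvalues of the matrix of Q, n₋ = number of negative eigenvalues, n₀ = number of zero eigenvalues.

Congruent diagonalization of A (simultaneous row and column reduction) yields pivots -3, -2/3.
That gives 2 negative pivots.

(0, 2, 0)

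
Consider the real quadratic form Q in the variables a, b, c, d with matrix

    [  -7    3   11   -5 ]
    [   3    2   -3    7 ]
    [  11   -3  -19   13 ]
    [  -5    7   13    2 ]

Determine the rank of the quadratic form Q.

Applying the same elementary operations to the rows and columns of A produces a congruent diagonal matrix with entries -7, 23/7, -60/23, 1.
So there are 2 positive, 2 negative pivots.
The rank is the number of nonzero pivots: 4.

4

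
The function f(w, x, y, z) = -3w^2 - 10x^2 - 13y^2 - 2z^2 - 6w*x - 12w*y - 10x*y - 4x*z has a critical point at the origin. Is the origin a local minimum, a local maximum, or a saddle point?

The Hessian at the origin is H = [[-6, -6, -12, 0], [-6, -20, -10, -4], [-12, -10, -26, 0], [0, -4, 0, -4]].
Symmetric row and column elimination reduces H to a congruent diagonal form with pivots -6, -14, -12/7, -8/3.
Counting signs: 4 negative.
H is negative definite, so the origin is a strict local maximum.

local maximum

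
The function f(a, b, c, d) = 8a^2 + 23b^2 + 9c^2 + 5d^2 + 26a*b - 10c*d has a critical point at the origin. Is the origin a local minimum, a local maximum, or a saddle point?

The Hessian at the origin is H = [[16, 26, 0, 0], [26, 46, 0, 0], [0, 0, 18, -10], [0, 0, -10, 10]].
Symmetric row and column elimination reduces H to a congruent diagonal form with pivots 16, 15/4, 18, 40/9.
Counting signs: 4 positive.
H is positive definite, so the origin is a strict local minimum.

local minimum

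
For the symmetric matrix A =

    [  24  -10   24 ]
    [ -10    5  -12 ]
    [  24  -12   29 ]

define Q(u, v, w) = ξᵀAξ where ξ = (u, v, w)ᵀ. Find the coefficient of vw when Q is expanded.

-24

The coefficient of vw is A[2,3] + A[3,2] = 2·(-12) = -24.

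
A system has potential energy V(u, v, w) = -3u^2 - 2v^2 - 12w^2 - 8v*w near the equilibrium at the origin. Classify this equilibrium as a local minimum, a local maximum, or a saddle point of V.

The Hessian at the origin is H = [[-6, 0, 0], [0, -4, -8], [0, -8, -24]].
An LDLᵀ factorisation of H has diagonal entries -6, -4, -8.
That gives 3 negative pivots.
H is negative definite, so the origin is a strict local maximum.

local maximum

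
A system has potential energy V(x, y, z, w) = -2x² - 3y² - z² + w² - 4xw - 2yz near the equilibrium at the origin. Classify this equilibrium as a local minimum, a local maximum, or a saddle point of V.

saddle point

The Hessian at the origin is H = [[-4, 0, 0, -4], [0, -6, -2, 0], [0, -2, -2, 0], [-4, 0, 0, 2]].
Applying the same elementary operations to the rows and columns of H produces a congruent diagonal matrix with entries -4, -6, -4/3, 6.
That gives 1 positive, 3 negative pivots.
H is indefinite, so the origin is a saddle point.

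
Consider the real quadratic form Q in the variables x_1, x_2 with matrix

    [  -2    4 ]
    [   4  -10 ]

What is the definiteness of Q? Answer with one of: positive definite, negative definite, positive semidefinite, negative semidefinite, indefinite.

Leading principal minors: Δ_1 = -2, Δ_2 = 4.
The signs alternate starting with Δ_1 < 0, so by Sylvester's criterion Q is negative definite.

negative definite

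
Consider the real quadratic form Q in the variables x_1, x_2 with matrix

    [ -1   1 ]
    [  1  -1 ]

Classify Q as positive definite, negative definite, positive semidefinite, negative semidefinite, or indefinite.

Symmetric row and column elimination reduces A to a congruent diagonal form with pivots -1, 0.
That gives 1 negative, 1 zero pivots.
Hence Q is negative semidefinite.

negative semidefinite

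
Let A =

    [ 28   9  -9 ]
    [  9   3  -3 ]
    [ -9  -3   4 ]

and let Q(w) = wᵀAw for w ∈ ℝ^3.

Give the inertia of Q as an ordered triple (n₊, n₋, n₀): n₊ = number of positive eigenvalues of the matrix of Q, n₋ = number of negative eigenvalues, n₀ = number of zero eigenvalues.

(3, 0, 0)

An LDLᵀ factorisation of A has diagonal entries 28, 3/28, 1.
Counting signs: 3 positive.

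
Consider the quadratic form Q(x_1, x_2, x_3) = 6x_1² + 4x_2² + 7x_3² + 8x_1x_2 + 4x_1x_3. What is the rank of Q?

The symmetric matrix is A = [[6, 4, 2], [4, 4, 0], [2, 0, 7]].
Row-reducing A symmetrically gives the diagonal entries 6, 4/3, 5.
Counting signs: 3 positive.
The rank is the number of nonzero pivots: 3.

3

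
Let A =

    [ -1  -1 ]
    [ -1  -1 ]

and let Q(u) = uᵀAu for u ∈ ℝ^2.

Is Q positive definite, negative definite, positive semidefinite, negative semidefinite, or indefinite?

negative semidefinite

Applying the same elementary operations to the rows and columns of A produces a congruent diagonal matrix with entries -1, 0.
Counting signs: 1 negative, 1 zero.
Hence Q is negative semidefinite.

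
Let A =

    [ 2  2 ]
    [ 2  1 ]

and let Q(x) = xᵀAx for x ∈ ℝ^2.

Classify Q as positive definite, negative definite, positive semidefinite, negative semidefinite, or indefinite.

Symmetric row and column elimination reduces A to a congruent diagonal form with pivots 2, -1.
Counting signs: 1 positive, 1 negative.
Hence Q is indefinite.

indefinite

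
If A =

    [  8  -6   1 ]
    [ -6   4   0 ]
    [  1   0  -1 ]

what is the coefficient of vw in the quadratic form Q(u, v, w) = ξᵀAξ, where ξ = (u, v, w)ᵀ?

0

The coefficient of vw is A[2,3] + A[3,2] = 2·0 = 0.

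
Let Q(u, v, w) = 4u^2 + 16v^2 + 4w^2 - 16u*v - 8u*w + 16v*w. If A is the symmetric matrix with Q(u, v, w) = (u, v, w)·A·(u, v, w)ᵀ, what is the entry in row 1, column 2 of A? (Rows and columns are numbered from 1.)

The coefficient of u·v in Q is -16. For a symmetric A this equals A[1,2] + A[2,1] = 2·A[1,2].
So A[1,2] = -16/2 = -8.

-8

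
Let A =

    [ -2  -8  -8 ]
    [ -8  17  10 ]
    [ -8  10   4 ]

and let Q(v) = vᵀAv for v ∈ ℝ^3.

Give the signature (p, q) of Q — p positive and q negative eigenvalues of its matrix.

Row-reducing A symmetrically gives the diagonal entries -2, 49, 0.
That gives 1 positive, 1 negative, 1 zero pivots.

(1, 1)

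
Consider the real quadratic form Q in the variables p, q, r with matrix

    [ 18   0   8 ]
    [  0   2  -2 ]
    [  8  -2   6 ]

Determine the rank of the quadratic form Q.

Symmetric row and column elimination reduces A to a congruent diagonal form with pivots 18, 2, 4/9.
That gives 3 positive pivots.
The rank is the number of nonzero pivots: 3.

3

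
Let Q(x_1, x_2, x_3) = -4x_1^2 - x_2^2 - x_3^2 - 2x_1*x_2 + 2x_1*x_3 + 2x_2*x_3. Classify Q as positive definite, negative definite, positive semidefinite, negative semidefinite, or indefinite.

negative semidefinite

The associated matrix is A = [[-4, -1, 1], [-1, -1, 1], [1, 1, -1]].
Row-reducing A symmetrically gives the diagonal entries -4, -3/4, 0.
That gives 2 negative, 1 zero pivots.
Hence Q is negative semidefinite.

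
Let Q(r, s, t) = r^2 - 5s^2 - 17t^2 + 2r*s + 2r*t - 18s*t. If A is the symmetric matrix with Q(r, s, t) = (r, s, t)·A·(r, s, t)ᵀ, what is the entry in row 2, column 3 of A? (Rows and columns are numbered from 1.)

The coefficient of s·t in Q is -18. For a symmetric A this equals A[2,3] + A[3,2] = 2·A[2,3].
So A[2,3] = -18/2 = -9.

-9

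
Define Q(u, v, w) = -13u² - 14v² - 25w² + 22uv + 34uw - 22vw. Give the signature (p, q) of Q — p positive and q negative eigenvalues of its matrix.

The associated matrix is A = [[-13, 11, 17], [11, -14, -11], [17, -11, -25]].
Row-reducing A symmetrically gives the diagonal entries -13, -61/13, -20/61.
That gives 3 negative pivots.

(0, 3)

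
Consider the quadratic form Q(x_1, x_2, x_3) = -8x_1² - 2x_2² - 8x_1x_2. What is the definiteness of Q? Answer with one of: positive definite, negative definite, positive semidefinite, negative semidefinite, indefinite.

The associated matrix is A = [[-8, -4, 0], [-4, -2, 0], [0, 0, 0]].
Congruent diagonalization of A (simultaneous row and column reduction) yields pivots -8, 0, 0.
Counting signs: 1 negative, 2 zero.
Hence Q is negative semidefinite.

negative semidefinite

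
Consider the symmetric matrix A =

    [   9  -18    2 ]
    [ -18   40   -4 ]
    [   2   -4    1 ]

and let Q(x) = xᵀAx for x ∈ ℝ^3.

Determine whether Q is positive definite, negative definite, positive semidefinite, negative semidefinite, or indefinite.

Leading principal minors: Δ_1 = 9, Δ_2 = 36, Δ_3 = 20.
All leading principal minors are positive, so by Sylvester's criterion Q is positive definite.

positive definite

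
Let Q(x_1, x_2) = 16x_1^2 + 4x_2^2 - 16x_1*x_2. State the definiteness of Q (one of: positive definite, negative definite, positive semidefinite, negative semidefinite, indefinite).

positive semidefinite

The symmetric matrix of Q is [[16, -8], [-8, 4]].
For the 2×2 matrix [[16, -8], [-8, 4]]: det = 16·4 − (-8)² = 0, trace = 20.
det = 0 so one eigenvalue is zero; the form is semidefinite with the sign of the trace.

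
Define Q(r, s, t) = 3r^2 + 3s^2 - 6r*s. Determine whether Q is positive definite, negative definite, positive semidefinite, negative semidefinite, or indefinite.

positive semidefinite

The symmetric matrix is A = [[3, -3, 0], [-3, 3, 0], [0, 0, 0]].
Symmetric row and column elimination reduces A to a congruent diagonal form with pivots 3, 0, 0.
So there are 1 positive, 2 zero pivots.
Hence Q is positive semidefinite.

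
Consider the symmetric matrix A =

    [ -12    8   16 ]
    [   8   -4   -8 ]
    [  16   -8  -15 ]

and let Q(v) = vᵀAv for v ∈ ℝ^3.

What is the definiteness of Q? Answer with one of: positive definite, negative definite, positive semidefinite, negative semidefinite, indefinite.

indefinite

Row-reducing A symmetrically gives the diagonal entries -12, 4/3, 1.
Counting signs: 2 positive, 1 negative.
Hence Q is indefinite.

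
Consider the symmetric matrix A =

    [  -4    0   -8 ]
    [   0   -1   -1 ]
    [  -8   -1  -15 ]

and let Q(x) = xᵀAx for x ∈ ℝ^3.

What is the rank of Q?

3

Row-reducing A symmetrically gives the diagonal entries -4, -1, 2.
That gives 1 positive, 2 negative pivots.
The rank is the number of nonzero pivots: 3.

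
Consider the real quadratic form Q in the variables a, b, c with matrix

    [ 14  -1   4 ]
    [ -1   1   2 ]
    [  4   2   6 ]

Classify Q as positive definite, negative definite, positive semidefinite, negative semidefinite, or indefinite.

Row-reducing A symmetrically gives the diagonal entries 14, 13/14, -10/13.
So there are 2 positive, 1 negative pivots.
Hence Q is indefinite.

indefinite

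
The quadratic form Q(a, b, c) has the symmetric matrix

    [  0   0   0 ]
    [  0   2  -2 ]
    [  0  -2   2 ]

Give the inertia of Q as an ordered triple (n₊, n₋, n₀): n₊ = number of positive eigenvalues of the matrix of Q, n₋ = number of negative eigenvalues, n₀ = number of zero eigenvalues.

(1, 0, 2)

Symmetric row and column elimination reduces A to a congruent diagonal form with pivots 0, 2, 0.
That gives 1 positive, 2 zero pivots.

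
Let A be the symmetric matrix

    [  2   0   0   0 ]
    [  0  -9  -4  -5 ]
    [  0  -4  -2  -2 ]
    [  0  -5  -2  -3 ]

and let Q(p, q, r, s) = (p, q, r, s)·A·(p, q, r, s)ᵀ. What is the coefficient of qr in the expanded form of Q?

-8

The coefficient of qr is A[2,3] + A[3,2] = 2·(-4) = -8.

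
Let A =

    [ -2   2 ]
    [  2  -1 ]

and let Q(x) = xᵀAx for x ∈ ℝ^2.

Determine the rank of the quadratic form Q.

Row-reducing A symmetrically gives the diagonal entries -2, 1.
So there are 1 positive, 1 negative pivots.
The rank is the number of nonzero pivots: 2.

2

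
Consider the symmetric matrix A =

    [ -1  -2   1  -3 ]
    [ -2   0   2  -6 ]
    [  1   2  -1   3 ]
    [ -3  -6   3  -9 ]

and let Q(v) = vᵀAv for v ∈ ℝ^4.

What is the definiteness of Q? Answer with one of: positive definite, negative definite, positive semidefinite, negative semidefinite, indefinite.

indefinite

Congruent diagonalization of A (simultaneous row and column reduction) yields pivots -1, 4, 0, 0.
Counting signs: 1 positive, 1 negative, 2 zero.
Hence Q is indefinite.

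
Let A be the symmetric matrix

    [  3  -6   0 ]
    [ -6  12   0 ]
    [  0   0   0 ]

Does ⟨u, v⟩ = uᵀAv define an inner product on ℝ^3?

Row-reducing A symmetrically gives the diagonal entries 3, 0, 0.
That gives 1 positive, 2 zero pivots.
Hence Q is positive semidefinite.
⟨·,·⟩ is an inner product exactly when A is positive definite.

no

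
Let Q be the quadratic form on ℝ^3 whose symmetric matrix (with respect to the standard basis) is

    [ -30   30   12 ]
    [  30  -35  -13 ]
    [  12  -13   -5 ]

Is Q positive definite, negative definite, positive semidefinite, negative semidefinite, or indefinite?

Congruent diagonalization of A (simultaneous row and column reduction) yields pivots -30, -5, 0.
That gives 2 negative, 1 zero pivots.
Hence Q is negative semidefinite.

negative semidefinite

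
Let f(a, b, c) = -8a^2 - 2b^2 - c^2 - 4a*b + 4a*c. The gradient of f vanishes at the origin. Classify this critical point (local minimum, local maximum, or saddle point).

The Hessian at the origin is H = [[-16, -4, 4], [-4, -4, 0], [4, 0, -2]].
Symmetric row and column elimination reduces H to a congruent diagonal form with pivots -16, -3, -2/3.
That gives 3 negative pivots.
H is negative definite, so the origin is a strict local maximum.

local maximum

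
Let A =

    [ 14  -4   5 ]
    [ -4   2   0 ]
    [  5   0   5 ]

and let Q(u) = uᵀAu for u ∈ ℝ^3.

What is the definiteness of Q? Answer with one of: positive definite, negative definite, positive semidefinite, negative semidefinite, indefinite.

Leading principal minors: Δ_1 = 14, Δ_2 = 12, Δ_3 = 10.
All leading principal minors are positive, so by Sylvester's criterion Q is positive definite.

positive definite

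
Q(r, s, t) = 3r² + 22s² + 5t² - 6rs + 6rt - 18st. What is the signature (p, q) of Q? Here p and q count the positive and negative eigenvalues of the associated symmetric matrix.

The symmetric matrix is A = [[3, -3, 3], [-3, 22, -9], [3, -9, 5]].
Applying the same elementary operations to the rows and columns of A produces a congruent diagonal matrix with entries 3, 19, 2/19.
Counting signs: 3 positive.

(3, 0)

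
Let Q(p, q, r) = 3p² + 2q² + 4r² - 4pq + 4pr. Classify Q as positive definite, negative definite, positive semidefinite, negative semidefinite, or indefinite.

The symmetric matrix is A = [[3, -2, 2], [-2, 2, 0], [2, 0, 4]].
Congruent diagonalization of A (simultaneous row and column reduction) yields pivots 3, 2/3, 0.
So there are 2 positive, 1 zero pivots.
Hence Q is positive semidefinite.

positive semidefinite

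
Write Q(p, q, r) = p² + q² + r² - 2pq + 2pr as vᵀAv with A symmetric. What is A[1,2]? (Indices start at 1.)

-1

The coefficient of p·q in Q is -2. For a symmetric A this equals A[1,2] + A[2,1] = 2·A[1,2].
So A[1,2] = -2/2 = -1.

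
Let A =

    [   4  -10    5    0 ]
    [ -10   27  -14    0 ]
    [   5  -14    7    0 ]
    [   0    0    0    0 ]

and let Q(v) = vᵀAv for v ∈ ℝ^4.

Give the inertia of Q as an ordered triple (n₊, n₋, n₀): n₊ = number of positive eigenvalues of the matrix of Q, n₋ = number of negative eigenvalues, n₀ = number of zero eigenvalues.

Row-reducing A symmetrically gives the diagonal entries 4, 2, -3/8, 0.
That gives 2 positive, 1 negative, 1 zero pivots.

(2, 1, 1)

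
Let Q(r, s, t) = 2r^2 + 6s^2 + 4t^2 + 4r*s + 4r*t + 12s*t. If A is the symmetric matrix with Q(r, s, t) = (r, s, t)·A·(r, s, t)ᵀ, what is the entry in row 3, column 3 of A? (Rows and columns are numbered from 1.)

The coefficient of t^2 in Q is 4, and that is exactly A[3,3].

4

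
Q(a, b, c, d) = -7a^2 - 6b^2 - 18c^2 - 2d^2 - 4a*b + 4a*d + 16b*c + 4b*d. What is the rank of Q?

4

The associated matrix is A = [[-7, -2, 0, 2], [-2, -6, 8, 2], [0, 8, -18, 0], [2, 2, 0, -2]].
Applying the same elementary operations to the rows and columns of A produces a congruent diagonal matrix with entries -7, -38/7, -118/19, -20/59.
Counting signs: 4 negative.
The rank is the number of nonzero pivots: 4.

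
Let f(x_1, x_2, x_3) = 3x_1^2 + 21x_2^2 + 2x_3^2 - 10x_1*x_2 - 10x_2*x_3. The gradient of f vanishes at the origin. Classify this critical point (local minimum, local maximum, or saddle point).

local minimum

The Hessian at the origin is H = [[6, -10, 0], [-10, 42, -10], [0, -10, 4]].
An LDLᵀ factorisation of H has diagonal entries 6, 76/3, 1/19.
That gives 3 positive pivots.
H is positive definite, so the origin is a strict local minimum.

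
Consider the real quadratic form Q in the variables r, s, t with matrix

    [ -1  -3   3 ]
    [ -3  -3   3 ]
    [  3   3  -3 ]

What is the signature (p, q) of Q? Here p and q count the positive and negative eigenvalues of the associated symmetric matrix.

(1, 1)

Congruent diagonalization of A (simultaneous row and column reduction) yields pivots -1, 6, 0.
So there are 1 positive, 1 negative, 1 zero pivots.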